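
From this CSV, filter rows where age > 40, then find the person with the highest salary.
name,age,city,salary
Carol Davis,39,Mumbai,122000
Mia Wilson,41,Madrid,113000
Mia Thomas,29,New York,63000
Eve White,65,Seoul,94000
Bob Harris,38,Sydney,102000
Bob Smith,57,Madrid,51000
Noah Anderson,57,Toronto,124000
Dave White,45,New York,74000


Filter: age > 40
Sort by: salary (descending)

Filtered records (5):
  Noah Anderson, age 57, salary $124000
  Mia Wilson, age 41, salary $113000
  Eve White, age 65, salary $94000
  Dave White, age 45, salary $74000
  Bob Smith, age 57, salary $51000

Highest salary: Noah Anderson ($124000)

Noah Anderson


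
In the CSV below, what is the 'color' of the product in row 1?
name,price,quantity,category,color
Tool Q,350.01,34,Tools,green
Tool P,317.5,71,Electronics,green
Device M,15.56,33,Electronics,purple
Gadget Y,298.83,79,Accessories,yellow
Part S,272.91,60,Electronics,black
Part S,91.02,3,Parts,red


Query: Row 1 ('Tool Q'), column 'color'
Value: green

green


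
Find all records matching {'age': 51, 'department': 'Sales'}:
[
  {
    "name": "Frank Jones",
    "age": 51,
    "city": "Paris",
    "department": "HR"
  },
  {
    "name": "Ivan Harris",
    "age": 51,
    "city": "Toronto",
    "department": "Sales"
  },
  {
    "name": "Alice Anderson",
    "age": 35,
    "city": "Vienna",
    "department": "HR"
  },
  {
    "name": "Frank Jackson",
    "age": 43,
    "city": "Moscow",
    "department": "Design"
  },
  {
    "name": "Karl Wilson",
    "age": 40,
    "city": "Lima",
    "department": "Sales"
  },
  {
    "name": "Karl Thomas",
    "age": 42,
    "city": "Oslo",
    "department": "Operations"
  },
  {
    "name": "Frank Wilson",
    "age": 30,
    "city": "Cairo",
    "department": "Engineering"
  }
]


Search criteria: {'age': 51, 'department': 'Sales'}

Checking 7 records:
  Frank Jones: {age: 51, department: HR}
  Ivan Harris: {age: 51, department: Sales} <-- MATCH
  Alice Anderson: {age: 35, department: HR}
  Frank Jackson: {age: 43, department: Design}
  Karl Wilson: {age: 40, department: Sales}
  Karl Thomas: {age: 42, department: Operations}
  Frank Wilson: {age: 30, department: Engineering}

Matches: ["Ivan Harris"]

["Ivan Harris"]


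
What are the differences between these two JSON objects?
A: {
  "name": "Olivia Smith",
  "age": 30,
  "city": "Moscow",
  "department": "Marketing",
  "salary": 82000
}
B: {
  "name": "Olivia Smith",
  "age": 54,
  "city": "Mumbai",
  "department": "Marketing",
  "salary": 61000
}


Comparing each field (in key order):
  name: same
  age: DIFFERENT
  city: DIFFERENT
  department: same
  salary: DIFFERENT
Differences:
  age: 30 -> 54
  city: Moscow -> Mumbai
  salary: 82000 -> 61000

3 field(s) changed

3 changes: age, city, salary


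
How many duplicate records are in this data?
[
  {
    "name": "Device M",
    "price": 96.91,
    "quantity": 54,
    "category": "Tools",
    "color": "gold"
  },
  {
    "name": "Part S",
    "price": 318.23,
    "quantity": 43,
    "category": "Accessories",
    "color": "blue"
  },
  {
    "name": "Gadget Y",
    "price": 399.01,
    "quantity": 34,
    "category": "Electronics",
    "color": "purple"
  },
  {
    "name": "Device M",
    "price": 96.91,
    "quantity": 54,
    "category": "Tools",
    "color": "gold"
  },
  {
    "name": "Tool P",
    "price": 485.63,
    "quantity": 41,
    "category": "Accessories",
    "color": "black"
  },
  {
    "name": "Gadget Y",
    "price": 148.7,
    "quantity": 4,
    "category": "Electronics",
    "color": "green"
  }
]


Checking 6 records for duplicates:

  Row 1: Device M ($96.91, qty 54)
  Row 2: Part S ($318.23, qty 43)
  Row 3: Gadget Y ($399.01, qty 34)
  Row 4: Device M ($96.91, qty 54) <-- DUPLICATE
  Row 5: Tool P ($485.63, qty 41)
  Row 6: Gadget Y ($148.7, qty 4)

Duplicates found: 1
Unique records: 5

1 duplicates, 5 unique


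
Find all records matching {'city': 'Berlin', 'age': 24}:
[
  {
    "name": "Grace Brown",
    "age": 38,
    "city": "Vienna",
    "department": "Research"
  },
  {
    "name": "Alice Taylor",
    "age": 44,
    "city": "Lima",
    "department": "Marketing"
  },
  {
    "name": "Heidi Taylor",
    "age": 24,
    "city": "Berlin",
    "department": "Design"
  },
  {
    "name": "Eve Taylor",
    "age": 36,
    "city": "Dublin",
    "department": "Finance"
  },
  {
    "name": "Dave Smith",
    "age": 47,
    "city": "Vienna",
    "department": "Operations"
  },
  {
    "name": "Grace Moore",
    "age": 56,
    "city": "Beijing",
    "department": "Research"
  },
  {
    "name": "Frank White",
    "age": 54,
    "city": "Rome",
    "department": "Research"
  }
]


Search criteria: {'city': 'Berlin', 'age': 24}

Checking 7 records:
  Grace Brown: {city: Vienna, age: 38}
  Alice Taylor: {city: Lima, age: 44}
  Heidi Taylor: {city: Berlin, age: 24} <-- MATCH
  Eve Taylor: {city: Dublin, age: 36}
  Dave Smith: {city: Vienna, age: 47}
  Grace Moore: {city: Beijing, age: 56}
  Frank White: {city: Rome, age: 54}

Matches: ["Heidi Taylor"]

["Heidi Taylor"]


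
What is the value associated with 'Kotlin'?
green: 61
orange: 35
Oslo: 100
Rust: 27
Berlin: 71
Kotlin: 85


Looking up key 'Kotlin'
Value: 85

85


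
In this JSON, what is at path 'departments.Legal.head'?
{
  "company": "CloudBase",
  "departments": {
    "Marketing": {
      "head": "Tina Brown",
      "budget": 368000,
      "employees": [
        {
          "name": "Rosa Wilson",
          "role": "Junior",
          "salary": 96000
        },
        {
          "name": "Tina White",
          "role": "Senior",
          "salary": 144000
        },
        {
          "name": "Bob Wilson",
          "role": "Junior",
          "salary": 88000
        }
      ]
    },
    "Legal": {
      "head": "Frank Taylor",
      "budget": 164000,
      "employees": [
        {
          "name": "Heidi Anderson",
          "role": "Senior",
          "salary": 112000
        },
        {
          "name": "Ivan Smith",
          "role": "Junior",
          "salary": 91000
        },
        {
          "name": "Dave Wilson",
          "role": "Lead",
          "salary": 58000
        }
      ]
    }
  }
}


Path: departments.Legal.head

Navigate:
  -> departments
  -> Legal
  -> head = 'Frank Taylor'

Frank Taylor


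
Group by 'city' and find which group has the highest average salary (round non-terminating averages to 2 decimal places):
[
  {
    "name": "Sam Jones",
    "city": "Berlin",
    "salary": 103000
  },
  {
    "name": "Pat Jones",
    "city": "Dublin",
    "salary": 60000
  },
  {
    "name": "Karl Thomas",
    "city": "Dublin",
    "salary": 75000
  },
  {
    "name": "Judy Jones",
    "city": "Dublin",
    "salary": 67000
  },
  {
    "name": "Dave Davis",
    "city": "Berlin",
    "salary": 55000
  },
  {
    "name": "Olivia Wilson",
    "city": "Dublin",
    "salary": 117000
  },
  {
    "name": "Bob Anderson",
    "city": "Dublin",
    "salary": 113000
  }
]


Group by: city

Groups:
  Berlin: 2 people, avg salary = 158000/2 = $79000
  Dublin: 5 people, avg salary = 432000/5 = $86400

Highest average salary: Dublin ($86400)

Dublin ($86400)


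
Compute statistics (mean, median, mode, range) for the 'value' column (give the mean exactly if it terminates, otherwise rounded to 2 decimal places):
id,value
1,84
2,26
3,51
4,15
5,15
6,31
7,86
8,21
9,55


Data: [84, 26, 51, 15, 15, 31, 86, 21, 55]
Count: 9
Sum: 384
Mean: 384/9 ≈ 42.67 (rounded to 2 decimal places)
Sorted: [15, 15, 21, 26, 31, 51, 55, 84, 86]
Median: 31.0
Mode: 15 (2 times)
Range: 86 - 15 = 71
Min: 15, Max: 86

mean≈42.67, median=31.0, mode=15, range=71


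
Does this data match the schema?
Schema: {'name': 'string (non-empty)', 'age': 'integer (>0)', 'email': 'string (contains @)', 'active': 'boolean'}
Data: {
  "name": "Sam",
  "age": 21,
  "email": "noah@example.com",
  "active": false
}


Validating each field against schema:
  name: OK (non-empty string)
  age: OK (positive integer)
  email: OK (string with @)
  active: OK (boolean)

Result: VALID

VALID


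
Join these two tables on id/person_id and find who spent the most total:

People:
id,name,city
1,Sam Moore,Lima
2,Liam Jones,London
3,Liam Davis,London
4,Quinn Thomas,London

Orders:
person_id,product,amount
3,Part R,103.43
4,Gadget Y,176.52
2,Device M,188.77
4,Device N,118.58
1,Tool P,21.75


Join on: people.id = orders.person_id

Joined rows:
  Liam Davis (London) bought Part R for $103.43
  Quinn Thomas (London) bought Gadget Y for $176.52
  Liam Jones (London) bought Device M for $188.77
  Quinn Thomas (London) bought Device N for $118.58
  Sam Moore (Lima) bought Tool P for $21.75

Total per person:
  Quinn Thomas: $295.10
  Liam Jones: $188.77
  Liam Davis: $103.43
  Sam Moore: $21.75

Top spender: Quinn Thomas ($295.10)

Quinn Thomas ($295.10)


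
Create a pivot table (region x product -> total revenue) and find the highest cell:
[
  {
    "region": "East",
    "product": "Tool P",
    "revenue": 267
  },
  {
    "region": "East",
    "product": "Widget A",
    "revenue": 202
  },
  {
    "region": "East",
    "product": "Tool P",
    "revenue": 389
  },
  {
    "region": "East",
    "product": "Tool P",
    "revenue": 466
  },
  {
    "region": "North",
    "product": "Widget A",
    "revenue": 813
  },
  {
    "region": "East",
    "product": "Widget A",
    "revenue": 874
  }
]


Pivot: region (rows) x product (columns) -> total revenue

     Tool P        Widget A    
East          1122          1076  
North            0           813  

Highest: East / Tool P = $1122

East / Tool P = $1122


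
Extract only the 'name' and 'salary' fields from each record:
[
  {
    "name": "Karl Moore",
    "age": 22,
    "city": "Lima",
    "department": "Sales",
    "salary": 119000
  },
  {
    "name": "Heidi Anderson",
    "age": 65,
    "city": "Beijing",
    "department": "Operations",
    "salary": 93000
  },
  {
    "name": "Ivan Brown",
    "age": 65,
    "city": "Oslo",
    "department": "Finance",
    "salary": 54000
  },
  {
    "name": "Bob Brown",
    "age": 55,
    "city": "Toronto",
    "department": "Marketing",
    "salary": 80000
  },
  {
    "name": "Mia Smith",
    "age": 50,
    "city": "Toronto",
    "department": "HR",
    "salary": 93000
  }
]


Original: 5 records with fields: name, age, city, department, salary
Keep: ['name', 'salary']
Drop: ['age', 'city', 'department']
Result: 5 records, 2 fields each

[
  {
    "name": "Karl Moore",
    "salary": 119000
  },
  {
    "name": "Heidi Anderson",
    "salary": 93000
  },
  {
    "name": "Ivan Brown",
    "salary": 54000
  },
  {
    "name": "Bob Brown",
    "salary": 80000
  },
  {
    "name": "Mia Smith",
    "salary": 93000
  }
]


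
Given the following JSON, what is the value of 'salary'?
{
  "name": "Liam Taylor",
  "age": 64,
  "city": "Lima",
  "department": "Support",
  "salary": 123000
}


Looking up field 'salary'
Value: 123000

123000


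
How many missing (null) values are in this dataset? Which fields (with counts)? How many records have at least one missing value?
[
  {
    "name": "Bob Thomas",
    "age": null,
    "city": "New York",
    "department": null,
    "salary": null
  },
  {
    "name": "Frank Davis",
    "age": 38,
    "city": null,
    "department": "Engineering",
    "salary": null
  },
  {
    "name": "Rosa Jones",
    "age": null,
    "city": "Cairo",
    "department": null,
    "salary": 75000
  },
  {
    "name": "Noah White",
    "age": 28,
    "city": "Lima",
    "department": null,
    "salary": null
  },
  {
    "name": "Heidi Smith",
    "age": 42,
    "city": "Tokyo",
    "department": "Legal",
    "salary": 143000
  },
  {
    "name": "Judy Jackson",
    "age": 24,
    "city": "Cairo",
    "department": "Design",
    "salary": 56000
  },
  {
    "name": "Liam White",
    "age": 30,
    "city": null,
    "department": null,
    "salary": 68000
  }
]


Checking for missing (null) values in 7 records:

  Bob Thomas: age, department, salary
  Frank Davis: city, salary
  Rosa Jones: age, department
  Noah White: department, salary
  Heidi Smith: complete
  Judy Jackson: complete
  Liam White: city, department

Per field:
  name: 0 missing
  age: 2 missing
  city: 2 missing
  department: 4 missing
  salary: 3 missing

Total missing values: 11
Records with any missing: 5

11 missing values (age: 2, city: 2, department: 4, salary: 3); 5 incomplete records


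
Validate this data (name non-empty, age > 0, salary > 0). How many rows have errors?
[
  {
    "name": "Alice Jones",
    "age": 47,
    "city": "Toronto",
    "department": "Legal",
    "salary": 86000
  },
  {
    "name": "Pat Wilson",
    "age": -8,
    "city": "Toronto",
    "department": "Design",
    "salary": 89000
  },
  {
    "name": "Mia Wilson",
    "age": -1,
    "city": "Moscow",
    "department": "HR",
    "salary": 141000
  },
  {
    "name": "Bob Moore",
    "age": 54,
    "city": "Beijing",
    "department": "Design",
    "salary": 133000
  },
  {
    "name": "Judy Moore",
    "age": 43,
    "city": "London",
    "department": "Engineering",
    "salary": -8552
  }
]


Validating 5 records:
Rules: name non-empty, age > 0, salary > 0

  Row 1 (Alice Jones): OK
  Row 2 (Pat Wilson): negative age: -8
  Row 3 (Mia Wilson): negative age: -1
  Row 4 (Bob Moore): OK
  Row 5 (Judy Moore): negative salary: -8552

Total errors: 3

3 errors


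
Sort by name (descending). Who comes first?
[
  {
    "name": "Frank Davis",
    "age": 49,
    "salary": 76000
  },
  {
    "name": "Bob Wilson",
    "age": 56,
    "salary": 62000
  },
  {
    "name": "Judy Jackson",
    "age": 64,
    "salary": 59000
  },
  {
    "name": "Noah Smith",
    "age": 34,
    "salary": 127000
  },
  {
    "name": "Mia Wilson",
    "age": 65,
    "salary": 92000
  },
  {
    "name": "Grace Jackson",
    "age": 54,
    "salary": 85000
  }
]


Sort by: name (descending)

Sorted order:
  1. Noah Smith (name = Noah Smith)
  2. Mia Wilson (name = Mia Wilson)
  3. Judy Jackson (name = Judy Jackson)
  4. Grace Jackson (name = Grace Jackson)
  5. Frank Davis (name = Frank Davis)
  6. Bob Wilson (name = Bob Wilson)

First: Noah Smith

Noah Smith


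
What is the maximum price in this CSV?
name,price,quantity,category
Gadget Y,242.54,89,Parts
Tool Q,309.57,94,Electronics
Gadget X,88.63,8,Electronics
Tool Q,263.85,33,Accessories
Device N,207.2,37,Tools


Computing maximum price:
Values: [242.54, 309.57, 88.63, 263.85, 207.2]
Max = 309.57

309.57


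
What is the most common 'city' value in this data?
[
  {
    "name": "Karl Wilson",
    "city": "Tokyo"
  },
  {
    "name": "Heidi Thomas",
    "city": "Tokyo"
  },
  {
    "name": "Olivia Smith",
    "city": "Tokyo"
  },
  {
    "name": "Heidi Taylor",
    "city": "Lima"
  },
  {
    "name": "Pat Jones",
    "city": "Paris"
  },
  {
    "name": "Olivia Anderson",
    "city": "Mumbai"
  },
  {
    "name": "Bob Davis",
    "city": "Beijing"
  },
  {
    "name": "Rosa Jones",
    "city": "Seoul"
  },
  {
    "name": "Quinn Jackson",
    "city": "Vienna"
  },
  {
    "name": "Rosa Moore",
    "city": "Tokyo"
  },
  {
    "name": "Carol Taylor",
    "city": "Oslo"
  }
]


Counting 'city' values across 11 records:

  Tokyo: 4 ####
  Lima: 1 #
  Paris: 1 #
  Mumbai: 1 #
  Beijing: 1 #
  Seoul: 1 #
  Vienna: 1 #
  Oslo: 1 #

Most common: Tokyo (4 times)

Tokyo (4 times)


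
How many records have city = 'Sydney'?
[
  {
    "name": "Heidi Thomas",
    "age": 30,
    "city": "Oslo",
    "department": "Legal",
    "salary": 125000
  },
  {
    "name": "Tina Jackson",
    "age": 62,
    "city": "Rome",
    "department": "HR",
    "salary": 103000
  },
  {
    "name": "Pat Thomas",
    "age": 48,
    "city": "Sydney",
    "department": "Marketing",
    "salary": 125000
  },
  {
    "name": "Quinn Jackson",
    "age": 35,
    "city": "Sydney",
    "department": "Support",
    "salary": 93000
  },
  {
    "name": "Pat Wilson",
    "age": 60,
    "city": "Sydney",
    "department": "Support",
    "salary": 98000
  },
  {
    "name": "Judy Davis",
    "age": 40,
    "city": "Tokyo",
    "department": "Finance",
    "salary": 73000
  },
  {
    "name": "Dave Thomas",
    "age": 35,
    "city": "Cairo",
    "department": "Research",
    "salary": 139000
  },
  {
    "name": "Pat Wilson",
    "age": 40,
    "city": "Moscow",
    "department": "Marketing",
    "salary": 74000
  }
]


Data: 8 records
Condition: city = 'Sydney'

Checking each record:
  Heidi Thomas: Oslo
  Tina Jackson: Rome
  Pat Thomas: Sydney MATCH
  Quinn Jackson: Sydney MATCH
  Pat Wilson: Sydney MATCH
  Judy Davis: Tokyo
  Dave Thomas: Cairo
  Pat Wilson: Moscow

Count: 3

3


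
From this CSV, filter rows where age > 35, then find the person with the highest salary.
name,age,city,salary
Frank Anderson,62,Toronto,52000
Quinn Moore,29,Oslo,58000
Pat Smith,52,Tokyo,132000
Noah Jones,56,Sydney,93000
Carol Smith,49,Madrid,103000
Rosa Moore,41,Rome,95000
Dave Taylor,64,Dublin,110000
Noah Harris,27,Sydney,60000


Filter: age > 35
Sort by: salary (descending)

Filtered records (6):
  Pat Smith, age 52, salary $132000
  Dave Taylor, age 64, salary $110000
  Carol Smith, age 49, salary $103000
  Rosa Moore, age 41, salary $95000
  Noah Jones, age 56, salary $93000
  Frank Anderson, age 62, salary $52000

Highest salary: Pat Smith ($132000)

Pat Smith


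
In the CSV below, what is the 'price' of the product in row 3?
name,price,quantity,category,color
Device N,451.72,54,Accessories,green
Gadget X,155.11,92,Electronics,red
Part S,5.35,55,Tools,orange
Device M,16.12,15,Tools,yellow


Query: Row 3 ('Part S'), column 'price'
Value: 5.35

5.35


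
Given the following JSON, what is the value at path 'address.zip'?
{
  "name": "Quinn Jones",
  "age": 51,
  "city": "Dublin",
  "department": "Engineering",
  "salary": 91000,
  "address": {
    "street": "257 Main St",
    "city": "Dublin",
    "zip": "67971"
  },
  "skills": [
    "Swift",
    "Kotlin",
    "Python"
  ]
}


Query: address.zip
Path: address -> zip
Value: 67971

67971


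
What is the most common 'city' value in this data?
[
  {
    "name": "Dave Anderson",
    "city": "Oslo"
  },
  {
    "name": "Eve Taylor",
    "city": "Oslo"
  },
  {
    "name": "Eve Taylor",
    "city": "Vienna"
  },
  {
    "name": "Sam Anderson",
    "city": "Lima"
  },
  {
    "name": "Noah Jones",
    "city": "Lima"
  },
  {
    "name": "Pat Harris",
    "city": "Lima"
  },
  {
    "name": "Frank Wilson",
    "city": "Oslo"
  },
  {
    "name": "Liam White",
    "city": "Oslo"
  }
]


Counting 'city' values across 8 records:

  Oslo: 4 ####
  Lima: 3 ###
  Vienna: 1 #

Most common: Oslo (4 times)

Oslo (4 times)


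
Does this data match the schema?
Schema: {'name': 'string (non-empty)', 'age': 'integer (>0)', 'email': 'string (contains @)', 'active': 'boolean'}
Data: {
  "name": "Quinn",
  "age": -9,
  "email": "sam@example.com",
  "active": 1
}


Validating each field against schema:
  name: OK (non-empty string)
  age: FAIL (-9 is not > 0)
  email: OK (string with @)
  active: FAIL (1 is not a boolean)

Result: INVALID (2 errors: age, active)

INVALID (2 errors: age, active)


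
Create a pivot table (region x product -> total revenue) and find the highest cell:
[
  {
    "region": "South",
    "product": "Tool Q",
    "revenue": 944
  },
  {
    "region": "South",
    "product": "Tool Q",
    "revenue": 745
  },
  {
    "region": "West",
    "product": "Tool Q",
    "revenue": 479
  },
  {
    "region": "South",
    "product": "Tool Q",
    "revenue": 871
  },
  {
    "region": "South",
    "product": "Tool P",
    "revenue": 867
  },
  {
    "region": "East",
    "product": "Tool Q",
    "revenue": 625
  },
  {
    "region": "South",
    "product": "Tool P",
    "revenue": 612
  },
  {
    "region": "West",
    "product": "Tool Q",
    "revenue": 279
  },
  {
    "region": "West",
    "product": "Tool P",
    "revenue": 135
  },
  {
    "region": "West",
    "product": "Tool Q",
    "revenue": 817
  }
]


Pivot: region (rows) x product (columns) -> total revenue

     Tool P        Tool Q      
East             0           625  
South         1479          2560  
West           135          1575  

Highest: South / Tool Q = $2560

South / Tool Q = $2560


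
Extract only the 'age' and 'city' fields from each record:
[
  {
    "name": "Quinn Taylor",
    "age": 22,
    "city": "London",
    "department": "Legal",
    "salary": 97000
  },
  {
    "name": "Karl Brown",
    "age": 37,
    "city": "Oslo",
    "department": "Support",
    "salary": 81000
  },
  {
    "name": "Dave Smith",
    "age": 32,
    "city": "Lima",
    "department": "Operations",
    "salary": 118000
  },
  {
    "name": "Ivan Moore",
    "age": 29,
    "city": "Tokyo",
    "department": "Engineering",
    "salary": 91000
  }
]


Original: 4 records with fields: name, age, city, department, salary
Keep: ['age', 'city']
Drop: ['name', 'department', 'salary']
Result: 4 records, 2 fields each

[
  {
    "age": 22,
    "city": "London"
  },
  {
    "age": 37,
    "city": "Oslo"
  },
  {
    "age": 32,
    "city": "Lima"
  },
  {
    "age": 29,
    "city": "Tokyo"
  }
]


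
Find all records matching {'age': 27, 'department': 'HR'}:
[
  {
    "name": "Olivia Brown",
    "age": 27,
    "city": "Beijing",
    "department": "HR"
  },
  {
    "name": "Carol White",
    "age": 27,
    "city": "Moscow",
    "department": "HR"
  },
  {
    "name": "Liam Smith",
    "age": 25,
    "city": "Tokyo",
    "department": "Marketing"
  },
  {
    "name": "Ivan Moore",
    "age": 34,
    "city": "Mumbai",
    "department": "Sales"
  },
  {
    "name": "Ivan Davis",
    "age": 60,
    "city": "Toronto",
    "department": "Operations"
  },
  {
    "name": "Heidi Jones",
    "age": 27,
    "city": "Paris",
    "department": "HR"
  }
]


Search criteria: {'age': 27, 'department': 'HR'}

Checking 6 records:
  Olivia Brown: {age: 27, department: HR} <-- MATCH
  Carol White: {age: 27, department: HR} <-- MATCH
  Liam Smith: {age: 25, department: Marketing}
  Ivan Moore: {age: 34, department: Sales}
  Ivan Davis: {age: 60, department: Operations}
  Heidi Jones: {age: 27, department: HR} <-- MATCH

Matches: ["Olivia Brown", "Carol White", "Heidi Jones"]

["Olivia Brown", "Carol White", "Heidi Jones"]


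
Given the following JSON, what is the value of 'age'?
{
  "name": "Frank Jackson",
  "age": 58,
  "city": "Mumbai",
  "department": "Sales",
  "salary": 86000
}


Looking up field 'age'
Value: 58

58


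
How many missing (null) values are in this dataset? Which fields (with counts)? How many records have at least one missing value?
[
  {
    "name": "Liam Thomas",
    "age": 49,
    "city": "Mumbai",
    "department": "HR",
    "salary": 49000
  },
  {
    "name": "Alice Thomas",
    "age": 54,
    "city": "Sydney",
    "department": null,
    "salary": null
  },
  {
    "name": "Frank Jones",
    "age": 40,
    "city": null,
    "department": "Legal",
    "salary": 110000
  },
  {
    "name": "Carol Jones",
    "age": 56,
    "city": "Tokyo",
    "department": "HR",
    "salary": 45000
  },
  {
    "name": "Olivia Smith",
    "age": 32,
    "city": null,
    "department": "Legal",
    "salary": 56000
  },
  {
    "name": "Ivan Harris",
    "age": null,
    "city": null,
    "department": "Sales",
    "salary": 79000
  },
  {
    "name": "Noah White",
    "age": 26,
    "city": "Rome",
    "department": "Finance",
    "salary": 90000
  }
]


Checking for missing (null) values in 7 records:

  Liam Thomas: complete
  Alice Thomas: department, salary
  Frank Jones: city
  Carol Jones: complete
  Olivia Smith: city
  Ivan Harris: age, city
  Noah White: complete

Per field:
  name: 0 missing
  age: 1 missing
  city: 3 missing
  department: 1 missing
  salary: 1 missing

Total missing values: 6
Records with any missing: 4

6 missing values (age: 1, city: 3, department: 1, salary: 1); 4 incomplete records


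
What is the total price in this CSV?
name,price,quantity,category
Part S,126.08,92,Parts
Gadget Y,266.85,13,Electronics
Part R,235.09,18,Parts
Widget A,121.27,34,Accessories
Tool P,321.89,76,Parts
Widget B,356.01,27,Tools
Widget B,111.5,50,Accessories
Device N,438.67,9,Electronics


Computing total price:
Values: [126.08, 266.85, 235.09, 121.27, 321.89, 356.01, 111.5, 438.67]
Sum = 1977.36

1977.36


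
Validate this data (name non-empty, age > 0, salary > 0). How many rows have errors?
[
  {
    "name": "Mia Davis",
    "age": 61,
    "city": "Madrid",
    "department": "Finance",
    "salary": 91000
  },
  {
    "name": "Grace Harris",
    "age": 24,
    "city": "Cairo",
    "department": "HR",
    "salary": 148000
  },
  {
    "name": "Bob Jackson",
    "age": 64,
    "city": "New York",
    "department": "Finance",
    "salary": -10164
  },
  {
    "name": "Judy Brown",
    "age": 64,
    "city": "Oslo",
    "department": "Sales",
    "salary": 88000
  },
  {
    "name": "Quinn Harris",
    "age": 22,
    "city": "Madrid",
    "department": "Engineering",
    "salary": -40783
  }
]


Validating 5 records:
Rules: name non-empty, age > 0, salary > 0

  Row 1 (Mia Davis): OK
  Row 2 (Grace Harris): OK
  Row 3 (Bob Jackson): negative salary: -10164
  Row 4 (Judy Brown): OK
  Row 5 (Quinn Harris): negative salary: -40783

Total errors: 2

2 errors


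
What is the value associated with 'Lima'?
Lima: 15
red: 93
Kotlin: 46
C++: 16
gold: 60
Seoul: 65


Looking up key 'Lima'
Value: 15

15


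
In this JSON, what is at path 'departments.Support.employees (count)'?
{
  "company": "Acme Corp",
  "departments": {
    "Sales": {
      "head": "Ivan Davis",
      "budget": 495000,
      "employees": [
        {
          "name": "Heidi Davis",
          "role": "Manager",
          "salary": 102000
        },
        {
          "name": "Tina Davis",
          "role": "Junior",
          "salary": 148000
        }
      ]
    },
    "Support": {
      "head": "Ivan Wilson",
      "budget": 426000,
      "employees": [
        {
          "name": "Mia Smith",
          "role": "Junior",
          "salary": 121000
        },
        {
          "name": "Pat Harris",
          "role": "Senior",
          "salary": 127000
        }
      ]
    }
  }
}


Path: departments.Support.employees (count)

Navigate:
  -> departments
  -> Support
  -> employees (array, length 2)

2


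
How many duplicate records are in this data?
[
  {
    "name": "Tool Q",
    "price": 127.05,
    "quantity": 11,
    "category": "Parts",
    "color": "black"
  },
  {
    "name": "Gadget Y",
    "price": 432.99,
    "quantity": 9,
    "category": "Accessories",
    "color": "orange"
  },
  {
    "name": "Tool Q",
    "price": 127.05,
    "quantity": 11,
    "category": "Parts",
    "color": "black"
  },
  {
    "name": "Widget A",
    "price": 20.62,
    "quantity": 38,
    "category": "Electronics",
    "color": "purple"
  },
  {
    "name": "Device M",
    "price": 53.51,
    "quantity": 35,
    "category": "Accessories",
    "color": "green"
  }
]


Checking 5 records for duplicates:

  Row 1: Tool Q ($127.05, qty 11)
  Row 2: Gadget Y ($432.99, qty 9)
  Row 3: Tool Q ($127.05, qty 11) <-- DUPLICATE
  Row 4: Widget A ($20.62, qty 38)
  Row 5: Device M ($53.51, qty 35)

Duplicates found: 1
Unique records: 4

1 duplicates, 4 unique


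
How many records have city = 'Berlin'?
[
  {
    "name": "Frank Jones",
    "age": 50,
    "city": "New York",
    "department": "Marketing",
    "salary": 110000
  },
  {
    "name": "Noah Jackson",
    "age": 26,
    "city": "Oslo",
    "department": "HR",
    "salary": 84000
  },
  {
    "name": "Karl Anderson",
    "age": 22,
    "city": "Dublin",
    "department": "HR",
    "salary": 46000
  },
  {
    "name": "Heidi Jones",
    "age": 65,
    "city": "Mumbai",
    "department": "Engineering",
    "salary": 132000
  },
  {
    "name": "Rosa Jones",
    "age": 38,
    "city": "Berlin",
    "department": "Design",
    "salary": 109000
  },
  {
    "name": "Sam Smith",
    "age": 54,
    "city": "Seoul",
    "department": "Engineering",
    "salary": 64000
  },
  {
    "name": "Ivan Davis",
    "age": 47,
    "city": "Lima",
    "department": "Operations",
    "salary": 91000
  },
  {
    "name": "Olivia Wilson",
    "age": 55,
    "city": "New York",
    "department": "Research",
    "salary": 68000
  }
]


Data: 8 records
Condition: city = 'Berlin'

Checking each record:
  Frank Jones: New York
  Noah Jackson: Oslo
  Karl Anderson: Dublin
  Heidi Jones: Mumbai
  Rosa Jones: Berlin MATCH
  Sam Smith: Seoul
  Ivan Davis: Lima
  Olivia Wilson: New York

Count: 1

1


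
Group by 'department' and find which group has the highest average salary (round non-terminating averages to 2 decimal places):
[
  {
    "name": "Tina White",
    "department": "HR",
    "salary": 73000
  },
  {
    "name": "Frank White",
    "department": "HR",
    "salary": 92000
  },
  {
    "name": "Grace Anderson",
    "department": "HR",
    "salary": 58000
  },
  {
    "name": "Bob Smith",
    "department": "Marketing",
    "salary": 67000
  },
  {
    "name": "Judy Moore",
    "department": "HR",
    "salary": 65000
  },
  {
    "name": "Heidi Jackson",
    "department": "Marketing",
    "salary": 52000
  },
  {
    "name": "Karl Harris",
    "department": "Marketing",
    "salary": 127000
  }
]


Group by: department

Groups:
  HR: 4 people, avg salary = 288000/4 = $72000
  Marketing: 3 people, avg salary = 246000/3 = $82000

Highest average salary: Marketing ($82000)

Marketing ($82000)


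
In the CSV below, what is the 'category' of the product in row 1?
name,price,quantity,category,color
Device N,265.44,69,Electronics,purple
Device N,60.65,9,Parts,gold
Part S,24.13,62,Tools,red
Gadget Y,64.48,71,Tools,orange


Query: Row 1 ('Device N'), column 'category'
Value: Electronics

Electronics


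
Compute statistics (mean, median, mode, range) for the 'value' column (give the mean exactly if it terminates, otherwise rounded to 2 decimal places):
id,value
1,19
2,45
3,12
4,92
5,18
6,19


Data: [19, 45, 12, 92, 18, 19]
Count: 6
Sum: 205
Mean: 205/6 ≈ 34.17 (rounded to 2 decimal places)
Sorted: [12, 18, 19, 19, 45, 92]
Median: 19.0
Mode: 19 (2 times)
Range: 92 - 12 = 80
Min: 12, Max: 92

mean≈34.17, median=19.0, mode=19, range=80


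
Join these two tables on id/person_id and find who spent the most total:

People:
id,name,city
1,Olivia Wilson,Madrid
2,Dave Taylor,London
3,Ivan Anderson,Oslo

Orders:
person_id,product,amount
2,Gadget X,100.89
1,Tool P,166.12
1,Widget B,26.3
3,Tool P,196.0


Join on: people.id = orders.person_id

Joined rows:
  Dave Taylor (London) bought Gadget X for $100.89
  Olivia Wilson (Madrid) bought Tool P for $166.12
  Olivia Wilson (Madrid) bought Widget B for $26.3
  Ivan Anderson (Oslo) bought Tool P for $196.0

Total per person:
  Ivan Anderson: $196.00
  Olivia Wilson: $192.42
  Dave Taylor: $100.89

Top spender: Ivan Anderson ($196.00)

Ivan Anderson ($196.00)


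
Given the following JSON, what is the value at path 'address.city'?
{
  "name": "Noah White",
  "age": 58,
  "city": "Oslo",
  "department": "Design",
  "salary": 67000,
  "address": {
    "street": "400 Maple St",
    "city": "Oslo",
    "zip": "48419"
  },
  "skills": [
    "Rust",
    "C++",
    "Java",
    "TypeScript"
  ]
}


Query: address.city
Path: address -> city
Value: Oslo

Oslo


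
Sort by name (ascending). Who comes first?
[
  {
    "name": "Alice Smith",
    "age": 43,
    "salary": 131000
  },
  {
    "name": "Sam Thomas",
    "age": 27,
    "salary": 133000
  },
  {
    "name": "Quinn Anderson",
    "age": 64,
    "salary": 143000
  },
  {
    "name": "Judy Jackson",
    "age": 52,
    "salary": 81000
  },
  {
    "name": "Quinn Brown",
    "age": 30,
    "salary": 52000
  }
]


Sort by: name (ascending)

Sorted order:
  1. Alice Smith (name = Alice Smith)
  2. Judy Jackson (name = Judy Jackson)
  3. Quinn Anderson (name = Quinn Anderson)
  4. Quinn Brown (name = Quinn Brown)
  5. Sam Thomas (name = Sam Thomas)

First: Alice Smith

Alice Smith


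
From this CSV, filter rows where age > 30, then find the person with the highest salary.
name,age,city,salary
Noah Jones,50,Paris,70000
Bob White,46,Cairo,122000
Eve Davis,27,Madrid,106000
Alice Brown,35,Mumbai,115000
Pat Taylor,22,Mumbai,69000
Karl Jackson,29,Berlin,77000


Filter: age > 30
Sort by: salary (descending)

Filtered records (3):
  Bob White, age 46, salary $122000
  Alice Brown, age 35, salary $115000
  Noah Jones, age 50, salary $70000

Highest salary: Bob White ($122000)

Bob White


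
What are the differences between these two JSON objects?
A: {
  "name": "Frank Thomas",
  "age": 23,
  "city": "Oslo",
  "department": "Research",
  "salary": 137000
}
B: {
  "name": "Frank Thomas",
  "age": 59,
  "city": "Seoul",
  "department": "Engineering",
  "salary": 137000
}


Comparing each field (in key order):
  name: same
  age: DIFFERENT
  city: DIFFERENT
  department: DIFFERENT
  salary: same
Differences:
  age: 23 -> 59
  city: Oslo -> Seoul
  department: Research -> Engineering

3 field(s) changed

3 changes: age, city, department


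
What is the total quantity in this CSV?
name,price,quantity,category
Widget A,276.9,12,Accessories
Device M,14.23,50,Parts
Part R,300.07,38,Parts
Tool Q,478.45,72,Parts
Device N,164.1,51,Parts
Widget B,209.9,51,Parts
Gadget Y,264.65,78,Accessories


Computing total quantity:
Values: [12, 50, 38, 72, 51, 51, 78]
Sum = 352

352


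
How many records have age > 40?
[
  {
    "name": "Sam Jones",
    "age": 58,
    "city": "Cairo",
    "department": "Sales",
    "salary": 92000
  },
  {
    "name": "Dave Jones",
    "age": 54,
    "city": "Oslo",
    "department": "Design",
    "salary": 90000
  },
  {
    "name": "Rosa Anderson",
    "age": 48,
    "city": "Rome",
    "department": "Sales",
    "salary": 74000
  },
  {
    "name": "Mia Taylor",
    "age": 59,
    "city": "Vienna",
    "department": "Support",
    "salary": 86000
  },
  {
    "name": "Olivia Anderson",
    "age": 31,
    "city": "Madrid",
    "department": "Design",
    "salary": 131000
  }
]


Data: 5 records
Condition: age > 40

Checking each record:
  Sam Jones: 58 MATCH
  Dave Jones: 54 MATCH
  Rosa Anderson: 48 MATCH
  Mia Taylor: 59 MATCH
  Olivia Anderson: 31

Count: 4

4


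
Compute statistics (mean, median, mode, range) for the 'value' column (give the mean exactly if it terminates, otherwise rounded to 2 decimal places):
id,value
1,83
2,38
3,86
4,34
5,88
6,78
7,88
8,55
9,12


Data: [83, 38, 86, 34, 88, 78, 88, 55, 12]
Count: 9
Sum: 562
Mean: 562/9 ≈ 62.44 (rounded to 2 decimal places)
Sorted: [12, 34, 38, 55, 78, 83, 86, 88, 88]
Median: 78.0
Mode: 88 (2 times)
Range: 88 - 12 = 76
Min: 12, Max: 88

mean≈62.44, median=78.0, mode=88, range=76


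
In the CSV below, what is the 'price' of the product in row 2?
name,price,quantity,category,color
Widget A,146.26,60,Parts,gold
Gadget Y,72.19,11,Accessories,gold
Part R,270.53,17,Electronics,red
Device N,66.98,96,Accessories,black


Query: Row 2 ('Gadget Y'), column 'price'
Value: 72.19

72.19


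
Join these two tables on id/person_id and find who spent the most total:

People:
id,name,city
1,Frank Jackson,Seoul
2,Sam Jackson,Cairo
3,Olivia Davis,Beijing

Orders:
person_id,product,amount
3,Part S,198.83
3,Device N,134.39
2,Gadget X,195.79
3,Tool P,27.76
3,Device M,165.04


Join on: people.id = orders.person_id

Joined rows:
  Olivia Davis (Beijing) bought Part S for $198.83
  Olivia Davis (Beijing) bought Device N for $134.39
  Sam Jackson (Cairo) bought Gadget X for $195.79
  Olivia Davis (Beijing) bought Tool P for $27.76
  Olivia Davis (Beijing) bought Device M for $165.04

Total per person:
  Olivia Davis: $526.02
  Sam Jackson: $195.79

Top spender: Olivia Davis ($526.02)

Olivia Davis ($526.02)


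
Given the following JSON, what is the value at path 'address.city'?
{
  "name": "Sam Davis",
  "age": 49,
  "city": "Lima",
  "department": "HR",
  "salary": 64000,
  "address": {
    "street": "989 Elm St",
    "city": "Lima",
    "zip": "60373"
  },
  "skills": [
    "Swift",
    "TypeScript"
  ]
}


Query: address.city
Path: address -> city
Value: Lima

Lima


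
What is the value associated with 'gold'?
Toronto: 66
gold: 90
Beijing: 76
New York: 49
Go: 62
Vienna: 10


Looking up key 'gold'
Value: 90

90


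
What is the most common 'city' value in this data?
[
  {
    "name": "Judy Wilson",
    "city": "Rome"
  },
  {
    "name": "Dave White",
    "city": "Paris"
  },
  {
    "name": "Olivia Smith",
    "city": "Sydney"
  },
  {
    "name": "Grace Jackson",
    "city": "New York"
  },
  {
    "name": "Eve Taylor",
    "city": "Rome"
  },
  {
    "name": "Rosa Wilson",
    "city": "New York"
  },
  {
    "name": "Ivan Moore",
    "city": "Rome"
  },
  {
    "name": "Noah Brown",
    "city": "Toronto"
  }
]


Counting 'city' values across 8 records:

  Rome: 3 ###
  New York: 2 ##
  Paris: 1 #
  Sydney: 1 #
  Toronto: 1 #

Most common: Rome (3 times)

Rome (3 times)


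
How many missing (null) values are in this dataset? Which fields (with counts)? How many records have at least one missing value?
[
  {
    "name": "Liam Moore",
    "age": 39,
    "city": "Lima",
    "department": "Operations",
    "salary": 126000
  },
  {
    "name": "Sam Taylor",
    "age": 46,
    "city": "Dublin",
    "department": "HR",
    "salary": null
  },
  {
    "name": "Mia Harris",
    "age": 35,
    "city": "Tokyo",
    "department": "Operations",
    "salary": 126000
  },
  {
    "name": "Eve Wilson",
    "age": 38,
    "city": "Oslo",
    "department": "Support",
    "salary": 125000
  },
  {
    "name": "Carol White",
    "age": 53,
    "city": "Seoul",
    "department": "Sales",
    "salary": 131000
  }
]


Checking for missing (null) values in 5 records:

  Liam Moore: complete
  Sam Taylor: salary
  Mia Harris: complete
  Eve Wilson: complete
  Carol White: complete

Per field:
  name: 0 missing
  age: 0 missing
  city: 0 missing
  department: 0 missing
  salary: 1 missing

Total missing values: 1
Records with any missing: 1

1 missing values (salary: 1); 1 incomplete records


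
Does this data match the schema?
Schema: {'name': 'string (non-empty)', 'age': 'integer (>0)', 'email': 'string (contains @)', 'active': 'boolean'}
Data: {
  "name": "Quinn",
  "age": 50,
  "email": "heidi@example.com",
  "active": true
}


Validating each field against schema:
  name: OK (non-empty string)
  age: OK (positive integer)
  email: OK (string with @)
  active: OK (boolean)

Result: VALID

VALID


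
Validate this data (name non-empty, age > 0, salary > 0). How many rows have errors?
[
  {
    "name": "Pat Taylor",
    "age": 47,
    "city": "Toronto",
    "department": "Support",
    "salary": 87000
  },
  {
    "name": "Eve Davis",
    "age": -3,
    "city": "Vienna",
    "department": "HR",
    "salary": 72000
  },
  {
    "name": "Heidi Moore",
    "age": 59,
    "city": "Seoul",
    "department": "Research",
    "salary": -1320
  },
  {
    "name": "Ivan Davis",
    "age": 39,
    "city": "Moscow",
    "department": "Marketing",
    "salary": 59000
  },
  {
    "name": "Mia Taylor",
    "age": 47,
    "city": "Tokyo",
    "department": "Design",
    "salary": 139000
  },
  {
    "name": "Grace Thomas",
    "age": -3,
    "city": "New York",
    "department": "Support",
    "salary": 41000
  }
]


Validating 6 records:
Rules: name non-empty, age > 0, salary > 0

  Row 1 (Pat Taylor): OK
  Row 2 (Eve Davis): negative age: -3
  Row 3 (Heidi Moore): negative salary: -1320
  Row 4 (Ivan Davis): OK
  Row 5 (Mia Taylor): OK
  Row 6 (Grace Thomas): negative age: -3

Total errors: 3

3 errors


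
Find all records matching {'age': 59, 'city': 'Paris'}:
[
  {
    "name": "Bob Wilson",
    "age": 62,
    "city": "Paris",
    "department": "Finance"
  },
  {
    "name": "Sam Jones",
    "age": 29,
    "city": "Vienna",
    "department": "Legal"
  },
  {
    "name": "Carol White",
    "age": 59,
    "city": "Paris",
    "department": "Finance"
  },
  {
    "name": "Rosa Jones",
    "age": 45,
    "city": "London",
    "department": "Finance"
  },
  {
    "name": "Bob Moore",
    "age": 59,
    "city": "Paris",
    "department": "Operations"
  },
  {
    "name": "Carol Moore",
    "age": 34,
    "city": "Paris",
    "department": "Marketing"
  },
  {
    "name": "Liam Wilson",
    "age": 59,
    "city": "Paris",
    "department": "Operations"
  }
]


Search criteria: {'age': 59, 'city': 'Paris'}

Checking 7 records:
  Bob Wilson: {age: 62, city: Paris}
  Sam Jones: {age: 29, city: Vienna}
  Carol White: {age: 59, city: Paris} <-- MATCH
  Rosa Jones: {age: 45, city: London}
  Bob Moore: {age: 59, city: Paris} <-- MATCH
  Carol Moore: {age: 34, city: Paris}
  Liam Wilson: {age: 59, city: Paris} <-- MATCH

Matches: ["Carol White", "Bob Moore", "Liam Wilson"]

["Carol White", "Bob Moore", "Liam Wilson"]
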